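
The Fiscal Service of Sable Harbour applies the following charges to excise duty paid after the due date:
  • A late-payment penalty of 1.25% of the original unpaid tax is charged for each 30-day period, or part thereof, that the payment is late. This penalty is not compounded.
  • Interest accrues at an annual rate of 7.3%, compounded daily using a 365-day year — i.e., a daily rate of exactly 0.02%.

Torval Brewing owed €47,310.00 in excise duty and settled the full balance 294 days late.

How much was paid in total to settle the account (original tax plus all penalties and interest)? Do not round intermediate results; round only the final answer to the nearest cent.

Penalty periods: ⌈294/30⌉ = 10; penalty = 10 × 1.25% × €47,310.00 = €5,913.75
Interest: €47,310.00 × ((1 + 0.0002)^294 − 1) = €47,310.00 × 0.06055687… = €2,864.9456…
Total = €47,310.00 + €5,913.7500 + €2,864.9456… = €56,088.70

€56,088.70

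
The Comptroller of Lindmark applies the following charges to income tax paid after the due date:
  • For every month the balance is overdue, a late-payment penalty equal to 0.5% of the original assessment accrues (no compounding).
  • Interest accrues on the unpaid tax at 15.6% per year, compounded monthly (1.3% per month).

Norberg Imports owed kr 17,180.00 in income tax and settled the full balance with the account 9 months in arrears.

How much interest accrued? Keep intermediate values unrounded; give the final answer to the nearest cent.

kr 2,117.82

Interest: kr 17,180.00 × ((1 + 0.013)^9 − 1) = kr 17,180.00 × 0.1232722… = kr 2,117.8163…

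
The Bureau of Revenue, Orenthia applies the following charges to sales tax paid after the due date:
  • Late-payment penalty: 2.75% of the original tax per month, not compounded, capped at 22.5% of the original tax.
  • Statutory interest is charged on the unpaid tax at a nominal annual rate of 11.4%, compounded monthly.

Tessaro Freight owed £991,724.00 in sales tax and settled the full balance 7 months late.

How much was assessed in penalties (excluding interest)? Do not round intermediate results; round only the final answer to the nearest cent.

£190,906.87

Penalty: 7 × 2.75% × £991,724.00 = £190,906.87 (below the 22.5% cap of £223,137.90)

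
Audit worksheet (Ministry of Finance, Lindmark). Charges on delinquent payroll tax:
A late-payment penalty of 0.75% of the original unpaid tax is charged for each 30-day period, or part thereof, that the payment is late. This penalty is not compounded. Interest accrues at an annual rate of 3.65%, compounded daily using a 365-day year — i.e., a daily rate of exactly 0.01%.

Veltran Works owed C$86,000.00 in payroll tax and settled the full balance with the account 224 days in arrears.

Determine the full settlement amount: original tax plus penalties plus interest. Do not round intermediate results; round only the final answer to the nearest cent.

C$93,108.04

Penalty periods: ⌈224/30⌉ = 8; penalty = 8 × 0.75% × C$86,000.00 = C$5,160.00
Interest: C$86,000.00 × ((1 + 0.0001)^224 − 1) = C$86,000.00 × 0.02265162… = C$1,948.0392…
Total = C$86,000.00 + C$5,160.0000 + C$1,948.0392… = C$93,108.04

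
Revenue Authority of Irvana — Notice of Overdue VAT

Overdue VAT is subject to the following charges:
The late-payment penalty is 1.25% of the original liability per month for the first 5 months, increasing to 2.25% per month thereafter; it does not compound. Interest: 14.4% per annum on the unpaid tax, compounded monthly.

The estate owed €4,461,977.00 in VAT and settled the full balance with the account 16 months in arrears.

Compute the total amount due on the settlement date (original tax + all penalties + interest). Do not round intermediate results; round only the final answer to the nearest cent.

Penalty, months 1–5: 5 × 1.25% × €4,461,977.00 = €278,873.56…
Penalty, months 6–16: 11 × 2.25% × €4,461,977.00 = €1,104,339.31…
Interest (14.4%/yr ÷ 12 = 1.2%/month): €4,461,977.00 × ((1 + 0.012)^16 − 1) = €938,293.6636…
Total = €4,461,977.00 + €1,383,212.8700 + €938,293.6636… = €6,783,483.53

€6,783,483.53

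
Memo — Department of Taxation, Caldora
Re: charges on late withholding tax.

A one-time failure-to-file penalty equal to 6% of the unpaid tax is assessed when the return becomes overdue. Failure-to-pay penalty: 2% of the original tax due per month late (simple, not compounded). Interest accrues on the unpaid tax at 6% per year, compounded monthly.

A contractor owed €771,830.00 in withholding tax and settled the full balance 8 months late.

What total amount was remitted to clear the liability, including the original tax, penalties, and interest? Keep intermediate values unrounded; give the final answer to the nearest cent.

Failure-to-file penalty: 6% × €771,830.00 = €46,309.80
Failure-to-pay penalty: 8 × 2% × €771,830.00 = €123,492.80
Interest (6%/yr ÷ 12 = 0.5%/month): €771,830.00 × ((1 + 0.005)^8 − 1) = €31,418.9177…
Total = €771,830.00 + €169,802.6000 + €31,418.9177… = €973,051.52

€973,051.52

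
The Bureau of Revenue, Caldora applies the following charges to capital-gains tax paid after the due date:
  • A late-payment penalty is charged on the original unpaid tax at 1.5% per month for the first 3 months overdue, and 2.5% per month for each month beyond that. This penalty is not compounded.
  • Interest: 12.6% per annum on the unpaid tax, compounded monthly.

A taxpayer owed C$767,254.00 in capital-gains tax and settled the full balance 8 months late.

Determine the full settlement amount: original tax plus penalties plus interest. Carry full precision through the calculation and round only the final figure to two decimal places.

C$964,555.43

Penalty, months 1–3: 3 × 1.5% × C$767,254.00 = C$34,526.43
Penalty, months 4–8: 5 × 2.5% × C$767,254.00 = C$95,906.75
Interest (12.6%/yr ÷ 12 = 1.05%/month): C$767,254.00 × ((1 + 0.0105)^8 − 1) = C$66,868.2462…
Total = C$767,254.00 + C$130,433.1800 + C$66,868.2462… = C$964,555.43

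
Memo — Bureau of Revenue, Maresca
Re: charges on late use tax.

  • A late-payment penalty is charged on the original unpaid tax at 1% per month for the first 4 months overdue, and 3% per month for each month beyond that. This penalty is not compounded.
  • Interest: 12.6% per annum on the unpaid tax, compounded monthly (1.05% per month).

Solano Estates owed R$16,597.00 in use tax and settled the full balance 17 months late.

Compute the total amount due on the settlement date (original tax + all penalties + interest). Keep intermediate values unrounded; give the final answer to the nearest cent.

R$26,958.69

Penalty, months 1–4: 4 × 1% × R$16,597.00 = R$663.88
Penalty, months 5–17: 13 × 3% × R$16,597.00 = R$6,472.83
Interest: R$16,597.00 × ((1 + 0.0105)^17 − 1) = R$16,597.00 × 0.1943109… = R$3,224.9784…
Total = R$16,597.00 + R$7,136.7100 + R$3,224.9784… = R$26,958.69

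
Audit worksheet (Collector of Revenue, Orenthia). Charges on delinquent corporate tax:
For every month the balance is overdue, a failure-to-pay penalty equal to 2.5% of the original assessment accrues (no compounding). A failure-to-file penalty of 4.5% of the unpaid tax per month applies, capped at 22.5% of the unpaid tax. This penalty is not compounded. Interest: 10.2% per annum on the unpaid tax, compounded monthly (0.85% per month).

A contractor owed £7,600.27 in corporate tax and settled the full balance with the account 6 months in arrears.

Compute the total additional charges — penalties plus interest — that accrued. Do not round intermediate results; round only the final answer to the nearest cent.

Failure-to-file: 6 × 4.5% × £7,600.27 = £2,052.07…, capped at 22.5% × £7,600.27 = £1,710.06…
Failure-to-pay penalty = 2.5% × £7,600.27 × 6 mo = £1,140.04…
Interest: £7,600.27 × ((1 + 0.0085)^6 − 1) = £7,600.27 × 0.0520961… = £395.9445…
Penalties + interest = £2,850.1013… + £395.9445… = £3,246.05

£3,246.05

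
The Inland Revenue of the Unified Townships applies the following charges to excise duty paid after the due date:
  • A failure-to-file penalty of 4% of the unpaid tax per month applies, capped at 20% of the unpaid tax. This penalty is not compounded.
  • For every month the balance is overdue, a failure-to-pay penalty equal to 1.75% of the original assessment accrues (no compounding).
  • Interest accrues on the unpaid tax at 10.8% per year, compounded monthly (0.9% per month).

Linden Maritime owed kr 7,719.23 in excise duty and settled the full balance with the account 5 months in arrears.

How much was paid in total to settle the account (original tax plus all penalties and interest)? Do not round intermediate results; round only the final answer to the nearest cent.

Failure-to-file: 5 × 4% × kr 7,719.23 = kr 1,543.85…, capped at 20% × kr 7,719.23 = kr 1,543.85…
Failure-to-pay penalty = 1.75% × kr 7,719.23 × 5 mo = kr 675.43…
Interest: kr 7,719.23 × ((1 + 0.009)^5 − 1) = kr 7,719.23 × 0.0458173… = kr 353.6745…
Total = kr 7,719.23 + kr 2,219.2786… + kr 353.6745… = kr 10,292.18

kr 10,292.18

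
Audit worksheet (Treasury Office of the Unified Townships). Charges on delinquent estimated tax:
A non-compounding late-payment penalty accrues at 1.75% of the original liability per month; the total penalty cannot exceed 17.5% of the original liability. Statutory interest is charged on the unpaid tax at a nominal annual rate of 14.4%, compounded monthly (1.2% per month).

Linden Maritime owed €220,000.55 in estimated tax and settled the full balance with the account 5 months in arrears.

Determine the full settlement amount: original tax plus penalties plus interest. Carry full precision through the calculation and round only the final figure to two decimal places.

€252,771.26

Penalty: 5 × 1.75% × €220,000.55 = €19,250.05… (below the 17.5% cap of €38,500.10…)
Interest: €220,000.55 × ((1 + 0.012)^5 − 1) = €220,000.55 × 0.0614574… = €13,520.6583…
Total = €220,000.55 + €19,250.0481… + €13,520.6583… = €252,771.26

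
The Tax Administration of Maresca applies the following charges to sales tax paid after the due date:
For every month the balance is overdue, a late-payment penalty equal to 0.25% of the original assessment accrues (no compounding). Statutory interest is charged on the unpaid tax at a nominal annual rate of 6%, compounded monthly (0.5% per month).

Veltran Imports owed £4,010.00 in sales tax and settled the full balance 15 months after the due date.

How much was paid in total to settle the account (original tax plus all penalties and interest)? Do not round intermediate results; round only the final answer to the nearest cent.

Late-payment penalty: 15 × 0.25% × £4,010.00 = £150.38…
Interest: £4,010.00 × ((1 + 0.005)^15 − 1) = £4,010.00 × 0.0776827… = £311.5078…
Total = £4,010.00 + £150.3750 + £311.5078… = £4,471.88

£4,471.88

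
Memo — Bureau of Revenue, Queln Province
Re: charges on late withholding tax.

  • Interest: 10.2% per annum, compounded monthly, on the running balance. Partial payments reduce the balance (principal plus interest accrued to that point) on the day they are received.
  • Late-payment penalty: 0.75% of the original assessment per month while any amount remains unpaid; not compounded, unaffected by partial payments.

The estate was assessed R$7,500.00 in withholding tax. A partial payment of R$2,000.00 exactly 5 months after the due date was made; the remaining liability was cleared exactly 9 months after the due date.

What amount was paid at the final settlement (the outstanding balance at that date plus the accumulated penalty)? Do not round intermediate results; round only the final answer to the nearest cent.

Monthly rate = 10.2% ÷ 12 = 0.85%
Balance at month 5: R$7,500.0000 × (1 + 0.0085)^5 = R$7,824.2150…
After R$2,000.00 payment: R$7,824.2150… − R$2,000.00 = R$5,824.2150…
Balance at month 9: R$5,824.2150… × (1 + 0.0085)^4 = R$6,024.7775…
Penalty: 9 × 0.75% × R$7,500.00 = R$506.25
Final settlement = outstanding balance + penalty = R$6,024.7775… + R$506.25 = R$6,531.03

R$6,531.03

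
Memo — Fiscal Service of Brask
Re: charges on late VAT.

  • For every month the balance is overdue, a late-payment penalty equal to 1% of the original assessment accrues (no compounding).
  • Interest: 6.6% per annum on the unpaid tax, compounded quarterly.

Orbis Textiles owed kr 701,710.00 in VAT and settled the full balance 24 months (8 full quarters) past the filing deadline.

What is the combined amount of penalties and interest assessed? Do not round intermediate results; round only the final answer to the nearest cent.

Late-payment penalty = 1% × kr 701,710.00 × 24 mo = kr 168,410.40
Interest (6.6%/yr ÷ 4 = 1.65%/quarter): kr 701,710.00 × ((1 + 0.0165)^8 − 1) = kr 98,155.0660…
Penalties + interest = kr 168,410.4000 + kr 98,155.0660… = kr 266,565.47

kr 266,565.47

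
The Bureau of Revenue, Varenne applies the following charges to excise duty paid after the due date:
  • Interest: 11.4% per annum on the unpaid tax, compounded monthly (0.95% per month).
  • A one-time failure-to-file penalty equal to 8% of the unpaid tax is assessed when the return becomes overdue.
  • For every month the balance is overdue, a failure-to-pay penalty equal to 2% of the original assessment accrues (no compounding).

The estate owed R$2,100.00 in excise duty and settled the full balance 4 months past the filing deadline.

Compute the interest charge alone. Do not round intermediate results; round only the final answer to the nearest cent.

R$80.94

Interest: R$2,100.00 × ((1 + 0.0095)^4 − 1) = R$2,100.00 × 0.0385449… = R$80.9444…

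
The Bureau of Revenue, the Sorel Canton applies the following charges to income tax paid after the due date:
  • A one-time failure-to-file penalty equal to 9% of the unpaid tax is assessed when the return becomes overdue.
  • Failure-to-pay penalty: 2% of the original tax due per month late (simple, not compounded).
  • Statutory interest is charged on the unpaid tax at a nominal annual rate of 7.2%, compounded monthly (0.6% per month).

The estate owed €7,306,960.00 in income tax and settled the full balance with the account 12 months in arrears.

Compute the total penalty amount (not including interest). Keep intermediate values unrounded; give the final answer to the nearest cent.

€2,411,296.80

Failure-to-file penalty: 9% × €7,306,960.00 = €657,626.40
Failure-to-pay penalty: 12 × 2% × €7,306,960.00 = €1,753,670.40
Total penalty = €657,626.40 + €1,753,670.40 = €2,411,296.80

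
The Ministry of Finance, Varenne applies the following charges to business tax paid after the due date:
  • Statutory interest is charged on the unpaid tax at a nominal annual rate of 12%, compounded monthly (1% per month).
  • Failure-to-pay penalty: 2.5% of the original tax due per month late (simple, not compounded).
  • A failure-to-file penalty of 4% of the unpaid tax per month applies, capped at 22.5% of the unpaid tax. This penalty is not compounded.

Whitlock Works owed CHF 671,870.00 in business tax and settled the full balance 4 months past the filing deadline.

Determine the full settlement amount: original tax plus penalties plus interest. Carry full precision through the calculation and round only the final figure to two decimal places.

Failure-to-file: 4 × 4% × CHF 671,870.00 = CHF 107,499.20 (under the 22.5% cap)
Failure-to-pay penalty = 2.5% × CHF 671,870.00 × 4 mo = CHF 67,187.00
Interest: CHF 671,870.00 × ((1 + 0.01)^4 − 1) = CHF 671,870.00 × 0.0406040… = CHF 27,280.6162…
Total = CHF 671,870.00 + CHF 174,686.2000 + CHF 27,280.6162… = CHF 873,836.82

CHF 873,836.82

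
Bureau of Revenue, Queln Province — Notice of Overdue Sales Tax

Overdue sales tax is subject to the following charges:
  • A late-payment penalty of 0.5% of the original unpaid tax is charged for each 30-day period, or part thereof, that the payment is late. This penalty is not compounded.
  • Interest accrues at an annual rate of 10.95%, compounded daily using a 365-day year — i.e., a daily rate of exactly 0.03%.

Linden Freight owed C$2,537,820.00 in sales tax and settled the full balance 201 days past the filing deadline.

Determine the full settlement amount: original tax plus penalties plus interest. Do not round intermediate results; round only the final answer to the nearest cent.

Penalty periods: ⌈201/30⌉ = 7; penalty = 7 × 0.5% × C$2,537,820.00 = C$88,823.70
Interest: C$2,537,820.00 × ((1 + 0.0003)^201 − 1) = C$2,537,820.00 × 0.06214554… = C$157,714.1945…
Total = C$2,537,820.00 + C$88,823.7000 + C$157,714.1945… = C$2,784,357.89

C$2,784,357.89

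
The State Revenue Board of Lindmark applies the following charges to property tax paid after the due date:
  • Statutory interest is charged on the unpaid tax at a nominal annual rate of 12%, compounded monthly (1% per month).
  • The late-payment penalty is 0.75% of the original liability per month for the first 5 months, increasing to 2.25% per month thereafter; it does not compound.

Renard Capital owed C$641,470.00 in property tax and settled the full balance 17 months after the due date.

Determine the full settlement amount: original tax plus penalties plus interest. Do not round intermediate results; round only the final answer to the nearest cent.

C$956,947.79

Penalty, months 1–5: 5 × 0.75% × C$641,470.00 = C$24,055.13…
Penalty, months 6–17: 12 × 2.25% × C$641,470.00 = C$173,196.90
Interest: C$641,470.00 × ((1 + 0.01)^17 − 1) = C$641,470.00 × 0.1843044… = C$118,225.7636…
Total = C$641,470.00 + C$197,252.0250 + C$118,225.7636… = C$956,947.79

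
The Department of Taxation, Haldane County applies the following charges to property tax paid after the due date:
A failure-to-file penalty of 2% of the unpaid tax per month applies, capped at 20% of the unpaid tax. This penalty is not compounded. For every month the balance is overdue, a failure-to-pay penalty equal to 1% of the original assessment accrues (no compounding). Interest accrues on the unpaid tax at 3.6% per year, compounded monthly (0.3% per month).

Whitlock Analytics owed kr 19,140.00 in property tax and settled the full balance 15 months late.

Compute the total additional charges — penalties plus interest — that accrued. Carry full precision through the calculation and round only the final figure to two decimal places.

Failure-to-file: 15 × 2% × kr 19,140.00 = kr 5,742.00, capped at 20% × kr 19,140.00 = kr 3,828.00
Failure-to-pay penalty = 1% × kr 19,140.00 × 15 mo = kr 2,871.00
Interest: kr 19,140.00 × ((1 + 0.003)^15 − 1) = kr 19,140.00 × 0.0459574… = kr 879.6246…
Penalties + interest = kr 6,699.0000 + kr 879.6246… = kr 7,578.62

kr 7,578.62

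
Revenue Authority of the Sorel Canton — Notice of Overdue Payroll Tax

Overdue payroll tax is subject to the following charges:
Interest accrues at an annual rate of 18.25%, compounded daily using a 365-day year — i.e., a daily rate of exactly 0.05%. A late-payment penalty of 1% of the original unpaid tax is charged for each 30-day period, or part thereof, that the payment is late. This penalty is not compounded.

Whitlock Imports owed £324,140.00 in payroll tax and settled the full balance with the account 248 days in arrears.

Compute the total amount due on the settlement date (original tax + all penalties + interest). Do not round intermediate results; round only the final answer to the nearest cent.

Penalty periods: ⌈248/30⌉ = 9; penalty = 9 × 1% × £324,140.00 = £29,172.60
Interest: £324,140.00 × ((1 + 0.0005)^248 − 1) = £324,140.00 × 0.13198079… = £42,780.2535…
Total = £324,140.00 + £29,172.6000 + £42,780.2535… = £396,092.85

£396,092.85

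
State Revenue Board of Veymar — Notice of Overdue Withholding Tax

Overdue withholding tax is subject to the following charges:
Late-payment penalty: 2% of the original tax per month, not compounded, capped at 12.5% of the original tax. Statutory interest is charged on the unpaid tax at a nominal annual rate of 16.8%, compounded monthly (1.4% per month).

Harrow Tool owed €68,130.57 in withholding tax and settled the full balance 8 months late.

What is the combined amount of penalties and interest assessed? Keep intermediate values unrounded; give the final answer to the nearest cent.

Penalty (uncapped): 8 × 2% × €68,130.57 = €10,900.89…; cap = 12.5% × €68,130.57 = €8,516.32… → penalty = €8,516.32…
Interest: €68,130.57 × ((1 + 0.014)^8 − 1) = €68,130.57 × 0.1176444… = €8,015.1789…
Penalties + interest = €8,516.3213… + €8,015.1789… = €16,531.50

€16,531.50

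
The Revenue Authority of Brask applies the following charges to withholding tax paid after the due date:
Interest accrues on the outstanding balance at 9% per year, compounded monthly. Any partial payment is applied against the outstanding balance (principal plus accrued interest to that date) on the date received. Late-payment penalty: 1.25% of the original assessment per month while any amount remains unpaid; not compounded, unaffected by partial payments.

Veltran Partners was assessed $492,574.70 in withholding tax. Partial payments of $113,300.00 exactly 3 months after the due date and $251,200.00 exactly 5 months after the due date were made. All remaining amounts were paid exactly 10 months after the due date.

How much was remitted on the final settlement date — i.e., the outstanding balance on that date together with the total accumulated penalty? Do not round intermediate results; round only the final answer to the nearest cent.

$212,215.60

Monthly rate = 9% ÷ 12 = 0.75%
Balance at month 3: $492,574.7000 × (1 + 0.0075)^3 = $503,740.9605…
After $113,300.00 payment: $503,740.9605… − $113,300.00 = $390,440.9605…
Balance at month 5: $390,440.9605… × (1 + 0.0075)^2 = $396,319.5372…
After $251,200.00 payment: $396,319.5372… − $251,200.00 = $145,119.5372…
Balance at month 10: $145,119.5372… × (1 + 0.0075)^5 = $150,643.7642…
Penalty: 10 × 1.25% × $492,574.70 = $61,571.84…
Final settlement = outstanding balance + penalty = $150,643.7642… + $61,571.84… = $212,215.60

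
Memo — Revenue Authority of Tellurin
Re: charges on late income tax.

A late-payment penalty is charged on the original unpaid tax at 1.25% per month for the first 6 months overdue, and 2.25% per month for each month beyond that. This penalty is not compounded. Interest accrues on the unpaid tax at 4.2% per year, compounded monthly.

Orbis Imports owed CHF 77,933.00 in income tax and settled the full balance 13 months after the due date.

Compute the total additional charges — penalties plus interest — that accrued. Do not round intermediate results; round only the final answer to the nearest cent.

Penalty, months 1–6: 6 × 1.25% × CHF 77,933.00 = CHF 5,844.98…
Penalty, months 7–13: 7 × 2.25% × CHF 77,933.00 = CHF 12,274.45…
Interest (4.2%/yr ÷ 12 = 0.35%/month): CHF 77,933.00 × ((1 + 0.0035)^13 − 1) = CHF 3,621.3805…
Penalties + interest = CHF 18,119.4225 + CHF 3,621.3805… = CHF 21,740.80

CHF 21,740.80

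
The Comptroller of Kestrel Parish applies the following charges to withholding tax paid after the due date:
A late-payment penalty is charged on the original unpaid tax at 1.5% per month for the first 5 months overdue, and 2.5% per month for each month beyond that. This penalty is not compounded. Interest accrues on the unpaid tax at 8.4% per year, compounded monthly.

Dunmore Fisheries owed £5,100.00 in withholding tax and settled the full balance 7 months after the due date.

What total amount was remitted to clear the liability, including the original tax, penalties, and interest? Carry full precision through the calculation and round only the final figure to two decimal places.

Penalty, months 1–5: 5 × 1.5% × £5,100.00 = £382.50
Penalty, months 6–7: 2 × 2.5% × £5,100.00 = £255.00
Interest (8.4%/yr ÷ 12 = 0.7%/month): £5,100.00 × ((1 + 0.007)^7 − 1) = £255.2096…
Total = £5,100.00 + £637.5000 + £255.2096… = £5,992.71

£5,992.71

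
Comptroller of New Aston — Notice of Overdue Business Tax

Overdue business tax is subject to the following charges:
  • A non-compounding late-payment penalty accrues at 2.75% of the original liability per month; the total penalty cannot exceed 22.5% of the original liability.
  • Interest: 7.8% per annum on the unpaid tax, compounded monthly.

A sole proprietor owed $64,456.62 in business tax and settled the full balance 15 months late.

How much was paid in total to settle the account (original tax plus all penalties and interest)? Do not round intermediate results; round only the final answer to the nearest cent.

$85,538.04

Penalty (uncapped): 15 × 2.75% × $64,456.62 = $26,588.36…; cap = 22.5% × $64,456.62 = $14,502.74… → penalty = $14,502.74…
Interest (7.8%/yr ÷ 12 = 0.65%/month): $64,456.62 × ((1 + 0.0065)^15 − 1) = $6,578.6796…
Total = $64,456.62 + $14,502.7395 + $6,578.6796… = $85,538.04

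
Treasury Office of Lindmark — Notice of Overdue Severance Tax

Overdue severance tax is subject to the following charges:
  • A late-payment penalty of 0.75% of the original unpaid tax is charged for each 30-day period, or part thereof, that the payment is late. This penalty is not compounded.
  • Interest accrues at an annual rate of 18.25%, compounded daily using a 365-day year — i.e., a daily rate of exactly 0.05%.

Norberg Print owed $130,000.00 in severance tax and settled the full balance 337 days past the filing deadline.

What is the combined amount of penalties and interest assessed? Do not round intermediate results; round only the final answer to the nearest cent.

$35,552.19

Penalty periods: ⌈337/30⌉ = 12; penalty = 12 × 0.75% × $130,000.00 = $11,700.00
Interest: $130,000.00 × ((1 + 0.0005)^337 − 1) = $130,000.00 × 0.18347839… = $23,852.1905…
Penalties + interest = $11,700.0000 + $23,852.1905… = $35,552.19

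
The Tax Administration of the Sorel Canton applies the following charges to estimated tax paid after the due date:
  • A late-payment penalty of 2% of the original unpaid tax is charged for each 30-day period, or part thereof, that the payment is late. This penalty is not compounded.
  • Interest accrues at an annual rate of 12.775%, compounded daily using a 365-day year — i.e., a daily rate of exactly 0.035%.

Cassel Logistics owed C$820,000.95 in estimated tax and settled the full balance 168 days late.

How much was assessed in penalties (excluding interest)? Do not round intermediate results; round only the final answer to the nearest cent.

C$98,400.11

Penalty periods: ⌈168/30⌉ = 6; penalty = 6 × 2% × C$820,000.95 = C$98,400.11…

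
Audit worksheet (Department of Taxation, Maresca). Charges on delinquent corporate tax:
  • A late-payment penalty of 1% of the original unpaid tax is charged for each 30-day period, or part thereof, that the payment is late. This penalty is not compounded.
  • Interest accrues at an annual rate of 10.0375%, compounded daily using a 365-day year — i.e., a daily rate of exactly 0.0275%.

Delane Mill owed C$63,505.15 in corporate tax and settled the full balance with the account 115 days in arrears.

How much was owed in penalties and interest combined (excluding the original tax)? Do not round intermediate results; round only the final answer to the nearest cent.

Penalty periods: ⌈115/30⌉ = 4; penalty = 4 × 1% × C$63,505.15 = C$2,540.21…
Interest: C$63,505.15 × ((1 + 0.000275)^115 − 1) = C$63,505.15 × 0.03212590… = C$2,040.1599…
Penalties + interest = C$2,540.2060 + C$2,040.1599… = C$4,580.37

C$4,580.37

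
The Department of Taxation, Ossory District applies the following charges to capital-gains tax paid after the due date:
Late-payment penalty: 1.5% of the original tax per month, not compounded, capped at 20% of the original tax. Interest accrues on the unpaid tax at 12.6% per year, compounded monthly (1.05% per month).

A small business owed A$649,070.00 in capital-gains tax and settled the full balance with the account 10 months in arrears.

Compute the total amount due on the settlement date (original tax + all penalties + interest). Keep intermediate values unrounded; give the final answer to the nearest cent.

A$817,894.89

Penalty: 10 × 1.5% × A$649,070.00 = A$97,360.50 (below the 20% cap of A$129,814.00)
Interest: A$649,070.00 × ((1 + 0.0105)^10 − 1) = A$649,070.00 × 0.1101028… = A$71,464.3919…
Total = A$649,070.00 + A$97,360.5000 + A$71,464.3919… = A$817,894.89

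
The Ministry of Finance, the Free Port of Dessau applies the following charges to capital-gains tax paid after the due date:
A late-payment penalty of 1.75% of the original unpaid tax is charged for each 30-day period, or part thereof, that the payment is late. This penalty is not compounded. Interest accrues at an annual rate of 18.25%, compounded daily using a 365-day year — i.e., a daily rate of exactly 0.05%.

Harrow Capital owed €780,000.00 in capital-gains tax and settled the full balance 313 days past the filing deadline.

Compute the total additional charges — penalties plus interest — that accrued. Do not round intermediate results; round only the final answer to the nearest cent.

€282,254.72

Penalty periods: ⌈313/30⌉ = 11; penalty = 11 × 1.75% × €780,000.00 = €150,150.00
Interest: €780,000.00 × ((1 + 0.0005)^313 − 1) = €780,000.00 × 0.16936503… = €132,104.7197…
Penalties + interest = €150,150.0000 + €132,104.7197… = €282,254.72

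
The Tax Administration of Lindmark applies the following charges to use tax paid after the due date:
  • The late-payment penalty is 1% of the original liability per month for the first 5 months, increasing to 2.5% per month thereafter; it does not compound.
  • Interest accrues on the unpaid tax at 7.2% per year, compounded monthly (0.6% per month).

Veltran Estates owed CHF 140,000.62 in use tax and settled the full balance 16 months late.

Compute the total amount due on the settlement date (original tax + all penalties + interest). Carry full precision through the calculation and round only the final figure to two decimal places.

CHF 199,562.95

Penalty, months 1–5: 5 × 1% × CHF 140,000.62 = CHF 7,000.03…
Penalty, months 6–16: 11 × 2.5% × CHF 140,000.62 = CHF 38,500.17…
Interest: CHF 140,000.62 × ((1 + 0.006)^16 − 1) = CHF 140,000.62 × 0.1004434… = CHF 14,062.1317…
Total = CHF 140,000.62 + CHF 45,500.2015 + CHF 14,062.1317… = CHF 199,562.95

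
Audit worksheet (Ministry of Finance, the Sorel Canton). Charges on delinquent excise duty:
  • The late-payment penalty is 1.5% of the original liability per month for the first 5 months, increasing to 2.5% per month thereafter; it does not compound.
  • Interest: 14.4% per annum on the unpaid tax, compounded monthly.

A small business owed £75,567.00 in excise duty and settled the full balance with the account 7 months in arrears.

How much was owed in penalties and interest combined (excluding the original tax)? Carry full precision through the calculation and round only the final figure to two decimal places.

£16,026.64

Penalty, months 1–5: 5 × 1.5% × £75,567.00 = £5,667.53…
Penalty, months 6–7: 2 × 2.5% × £75,567.00 = £3,778.35
Interest (14.4%/yr ÷ 12 = 1.2%/month): £75,567.00 × ((1 + 0.012)^7 − 1) = £6,580.7681…
Penalties + interest = £9,445.8750 + £6,580.7681… = £16,026.64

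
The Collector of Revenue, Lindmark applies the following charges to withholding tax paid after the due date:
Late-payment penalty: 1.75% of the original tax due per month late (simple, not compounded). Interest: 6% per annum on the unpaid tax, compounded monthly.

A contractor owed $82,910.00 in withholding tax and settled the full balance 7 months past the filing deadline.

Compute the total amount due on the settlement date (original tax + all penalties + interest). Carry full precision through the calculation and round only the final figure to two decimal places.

Late-payment penalty: 7 × 1.75% × $82,910.00 = $10,156.48…
Interest (6%/yr ÷ 12 = 0.5%/month): $82,910.00 × ((1 + 0.005)^7 − 1) = $2,945.7423…
Total = $82,910.00 + $10,156.4750 + $2,945.7423… = $96,012.22

$96,012.22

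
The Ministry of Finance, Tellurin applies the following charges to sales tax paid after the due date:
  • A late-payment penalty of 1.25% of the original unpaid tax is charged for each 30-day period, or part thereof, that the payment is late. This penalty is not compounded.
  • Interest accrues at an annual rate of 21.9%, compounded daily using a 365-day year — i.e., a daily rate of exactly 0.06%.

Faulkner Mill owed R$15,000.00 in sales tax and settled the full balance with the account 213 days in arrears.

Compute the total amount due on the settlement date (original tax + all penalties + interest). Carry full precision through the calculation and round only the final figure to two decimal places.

R$18,544.23

Penalty periods: ⌈213/30⌉ = 8; penalty = 8 × 1.25% × R$15,000.00 = R$1,500.00
Interest: R$15,000.00 × ((1 + 0.0006)^213 − 1) = R$15,000.00 × 0.13628217… = R$2,044.2325…
Total = R$15,000.00 + R$1,500.0000 + R$2,044.2325… = R$18,544.23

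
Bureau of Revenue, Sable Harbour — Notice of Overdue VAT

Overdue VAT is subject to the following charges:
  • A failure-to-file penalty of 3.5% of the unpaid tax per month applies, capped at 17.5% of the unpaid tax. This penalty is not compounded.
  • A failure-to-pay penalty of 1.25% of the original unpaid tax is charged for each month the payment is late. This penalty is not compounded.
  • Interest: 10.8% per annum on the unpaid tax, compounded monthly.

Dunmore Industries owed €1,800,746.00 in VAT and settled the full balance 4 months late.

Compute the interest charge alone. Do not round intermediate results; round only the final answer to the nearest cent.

€65,707.28

Interest (10.8%/yr ÷ 12 = 0.9%/month): €1,800,746.00 × ((1 + 0.009)^4 − 1) = €65,707.2813…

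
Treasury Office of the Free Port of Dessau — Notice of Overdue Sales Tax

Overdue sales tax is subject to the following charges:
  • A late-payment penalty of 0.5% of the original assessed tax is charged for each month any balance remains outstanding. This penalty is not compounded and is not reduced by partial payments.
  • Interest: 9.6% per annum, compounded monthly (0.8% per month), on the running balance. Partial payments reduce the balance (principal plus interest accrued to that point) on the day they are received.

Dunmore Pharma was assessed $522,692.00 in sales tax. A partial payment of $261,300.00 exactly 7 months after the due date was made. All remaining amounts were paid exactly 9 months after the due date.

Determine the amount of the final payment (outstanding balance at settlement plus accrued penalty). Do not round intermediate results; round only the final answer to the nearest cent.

Balance at month 7: $522,692.0000 × (1 + 0.008)^7 = $552,674.6920…
After $261,300.00 payment: $552,674.6920… − $261,300.00 = $291,374.6920…
Balance at month 9: $291,374.6920… × (1 + 0.008)^2 = $296,055.3350…
Penalty: 9 × 0.5% × $522,692.00 = $23,521.14
Final settlement = outstanding balance + penalty = $296,055.3350… + $23,521.14 = $319,576.48

$319,576.48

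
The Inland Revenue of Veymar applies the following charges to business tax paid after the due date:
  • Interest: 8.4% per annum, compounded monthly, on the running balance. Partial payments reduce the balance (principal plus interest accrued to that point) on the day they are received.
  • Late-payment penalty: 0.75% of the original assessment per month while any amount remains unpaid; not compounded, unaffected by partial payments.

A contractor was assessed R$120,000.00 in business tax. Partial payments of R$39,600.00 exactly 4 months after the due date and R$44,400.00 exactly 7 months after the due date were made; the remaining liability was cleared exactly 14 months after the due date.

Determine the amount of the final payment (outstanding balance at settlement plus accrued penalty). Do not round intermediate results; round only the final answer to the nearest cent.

Monthly rate = 8.4% ÷ 12 = 0.7%
Balance at month 4: R$120,000.0000 × (1 + 0.007)^4 = R$123,395.4449…
After R$39,600.00 payment: R$123,395.4449… − R$39,600.00 = R$83,795.4449…
Balance at month 7: R$83,795.4449… × (1 + 0.007)^3 = R$85,567.4959…
After R$44,400.00 payment: R$85,567.4959… − R$44,400.00 = R$41,167.4959…
Balance at month 14: R$41,167.4959… × (1 + 0.007)^7 = R$43,227.5623…
Penalty: 14 × 0.75% × R$120,000.00 = R$12,600.00
Final settlement = outstanding balance + penalty = R$43,227.5623… + R$12,600.00 = R$55,827.56

R$55,827.56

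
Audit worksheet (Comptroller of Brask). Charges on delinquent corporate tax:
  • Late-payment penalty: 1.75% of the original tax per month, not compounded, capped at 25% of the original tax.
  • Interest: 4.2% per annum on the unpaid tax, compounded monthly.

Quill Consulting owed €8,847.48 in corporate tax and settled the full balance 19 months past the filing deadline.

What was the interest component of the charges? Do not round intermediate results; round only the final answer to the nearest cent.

€607.26

Interest (4.2%/yr ÷ 12 = 0.35%/month): €8,847.48 × ((1 + 0.0035)^19 − 1) = €607.2635…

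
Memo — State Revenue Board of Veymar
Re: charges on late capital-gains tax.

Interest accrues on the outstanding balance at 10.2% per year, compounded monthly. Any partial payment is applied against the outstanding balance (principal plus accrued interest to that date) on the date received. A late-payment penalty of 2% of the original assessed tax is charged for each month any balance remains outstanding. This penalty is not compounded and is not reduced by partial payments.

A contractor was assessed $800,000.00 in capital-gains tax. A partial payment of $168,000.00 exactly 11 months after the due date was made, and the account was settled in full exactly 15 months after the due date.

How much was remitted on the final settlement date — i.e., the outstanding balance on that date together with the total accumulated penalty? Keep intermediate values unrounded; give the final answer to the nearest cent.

Monthly rate = 10.2% ÷ 12 = 0.85%
Balance at month 11: $800,000.0000 × (1 + 0.0085)^11 = $878,061.4591…
After $168,000.00 payment: $878,061.4591… − $168,000.00 = $710,061.4591…
Balance at month 15: $710,061.4591… × (1 + 0.0085)^4 = $734,513.1084…
Penalty: 15 × 2% × $800,000.00 = $240,000.00
Final settlement = outstanding balance + penalty = $734,513.1084… + $240,000.00 = $974,513.11

$974,513.11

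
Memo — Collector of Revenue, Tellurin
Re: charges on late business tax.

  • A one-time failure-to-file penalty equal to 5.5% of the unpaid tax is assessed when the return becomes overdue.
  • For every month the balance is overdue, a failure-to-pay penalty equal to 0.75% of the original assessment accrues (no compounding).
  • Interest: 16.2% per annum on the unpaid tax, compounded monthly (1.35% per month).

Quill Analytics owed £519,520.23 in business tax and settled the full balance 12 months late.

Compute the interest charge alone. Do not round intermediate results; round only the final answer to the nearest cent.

Interest: £519,520.23 × ((1 + 0.0135)^12 − 1) = £519,520.23 × 0.1745866… = £90,701.2627…

£90,701.26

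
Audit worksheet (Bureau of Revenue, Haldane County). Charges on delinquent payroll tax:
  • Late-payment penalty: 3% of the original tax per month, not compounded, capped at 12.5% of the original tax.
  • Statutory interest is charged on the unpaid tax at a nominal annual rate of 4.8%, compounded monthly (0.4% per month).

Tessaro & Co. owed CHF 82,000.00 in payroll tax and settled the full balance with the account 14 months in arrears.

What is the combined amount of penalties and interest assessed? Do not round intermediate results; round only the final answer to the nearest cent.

Penalty (uncapped): 14 × 3% × CHF 82,000.00 = CHF 34,440.00; cap = 12.5% × CHF 82,000.00 = CHF 10,250.00 → penalty = CHF 10,250.00
Interest: CHF 82,000.00 × ((1 + 0.004)^14 − 1) = CHF 82,000.00 × 0.0574796… = CHF 4,713.3235…
Penalties + interest = CHF 10,250.0000 + CHF 4,713.3235… = CHF 14,963.32

CHF 14,963.32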